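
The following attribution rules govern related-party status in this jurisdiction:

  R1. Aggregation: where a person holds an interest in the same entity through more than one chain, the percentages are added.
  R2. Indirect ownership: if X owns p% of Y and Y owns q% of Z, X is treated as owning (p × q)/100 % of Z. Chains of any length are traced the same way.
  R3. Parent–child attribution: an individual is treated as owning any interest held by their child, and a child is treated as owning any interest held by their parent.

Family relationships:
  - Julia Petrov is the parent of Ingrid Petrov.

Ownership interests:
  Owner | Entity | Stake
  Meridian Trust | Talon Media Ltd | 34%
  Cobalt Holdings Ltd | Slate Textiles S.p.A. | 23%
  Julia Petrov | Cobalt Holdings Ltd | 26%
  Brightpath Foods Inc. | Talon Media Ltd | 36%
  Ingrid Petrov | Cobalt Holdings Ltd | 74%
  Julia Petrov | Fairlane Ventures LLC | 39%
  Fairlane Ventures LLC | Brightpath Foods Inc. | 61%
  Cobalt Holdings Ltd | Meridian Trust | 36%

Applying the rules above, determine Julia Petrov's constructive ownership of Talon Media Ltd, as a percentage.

20.8044%

By parent–child attribution (R3), Julia Petrov is treated as also owning Ingrid Petrov's interest in Cobalt Holdings Ltd, giving 26% + 74% = 100%.
Chain via Cobalt Holdings Ltd → Meridian Trust (R2): 100% × 36% × 34% = 12.24% of Talon Media Ltd.
Chain via Fairlane Ventures LLC → Brightpath Foods Inc. (R2): 39% × 61% × 36% = 8.5644% of Talon Media Ltd.
Aggregating (R1): 12.24% + 8.5644% = 20.8044%.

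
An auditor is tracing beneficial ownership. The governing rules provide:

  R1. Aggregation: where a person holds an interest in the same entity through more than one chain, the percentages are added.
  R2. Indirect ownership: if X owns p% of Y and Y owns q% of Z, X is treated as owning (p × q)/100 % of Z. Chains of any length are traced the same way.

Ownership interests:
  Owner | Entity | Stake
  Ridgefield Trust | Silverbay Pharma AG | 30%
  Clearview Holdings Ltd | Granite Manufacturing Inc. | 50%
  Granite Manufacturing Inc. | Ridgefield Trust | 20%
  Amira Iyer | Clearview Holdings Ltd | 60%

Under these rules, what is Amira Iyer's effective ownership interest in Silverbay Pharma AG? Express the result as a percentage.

1.8%

Chain via Clearview Holdings Ltd → Granite Manufacturing Inc. → Ridgefield Trust (R2): 60% × 50% × 20% × 30% = 1.8% of Silverbay Pharma AG.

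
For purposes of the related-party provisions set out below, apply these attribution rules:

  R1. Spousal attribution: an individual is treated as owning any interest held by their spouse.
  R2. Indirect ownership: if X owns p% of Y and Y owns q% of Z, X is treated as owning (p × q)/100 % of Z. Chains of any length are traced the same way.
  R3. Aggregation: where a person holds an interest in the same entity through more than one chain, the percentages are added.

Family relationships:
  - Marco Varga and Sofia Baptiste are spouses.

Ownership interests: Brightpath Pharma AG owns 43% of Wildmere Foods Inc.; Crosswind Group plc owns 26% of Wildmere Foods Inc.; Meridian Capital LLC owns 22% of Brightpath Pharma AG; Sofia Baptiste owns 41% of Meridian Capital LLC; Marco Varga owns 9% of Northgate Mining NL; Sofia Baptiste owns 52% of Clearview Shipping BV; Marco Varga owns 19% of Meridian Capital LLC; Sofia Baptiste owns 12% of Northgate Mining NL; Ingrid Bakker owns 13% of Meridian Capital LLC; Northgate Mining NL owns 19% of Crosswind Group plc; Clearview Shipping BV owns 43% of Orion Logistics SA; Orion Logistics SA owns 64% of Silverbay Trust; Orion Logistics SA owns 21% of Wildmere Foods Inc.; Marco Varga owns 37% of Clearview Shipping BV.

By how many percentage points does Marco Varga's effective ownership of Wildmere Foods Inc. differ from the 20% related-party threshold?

By spousal attribution (R1), Marco Varga is treated as also owning Sofia Baptiste's interest in Clearview Shipping BV, giving 37% + 52% = 89%.
By spousal attribution (R1), Marco Varga is treated as also owning Sofia Baptiste's interest in Meridian Capital LLC, giving 19% + 41% = 60%.
By spousal attribution (R1), Marco Varga is treated as also owning Sofia Baptiste's interest in Northgate Mining NL, giving 9% + 12% = 21%.
Chain via Clearview Shipping BV → Orion Logistics SA (R2): 89% × 43% × 21% = 8.0367% of Wildmere Foods Inc.
Chain via Meridian Capital LLC → Brightpath Pharma AG (R2): 60% × 22% × 43% = 5.676% of Wildmere Foods Inc.
Chain via Northgate Mining NL → Crosswind Group plc (R2): 21% × 19% × 26% = 1.0374% of Wildmere Foods Inc.
Aggregating (R3): 8.0367% + 5.676% + 1.0374% = 14.7501%.
14.7501% falls short of the 20% threshold by 5.2499 percentage points.

5.2499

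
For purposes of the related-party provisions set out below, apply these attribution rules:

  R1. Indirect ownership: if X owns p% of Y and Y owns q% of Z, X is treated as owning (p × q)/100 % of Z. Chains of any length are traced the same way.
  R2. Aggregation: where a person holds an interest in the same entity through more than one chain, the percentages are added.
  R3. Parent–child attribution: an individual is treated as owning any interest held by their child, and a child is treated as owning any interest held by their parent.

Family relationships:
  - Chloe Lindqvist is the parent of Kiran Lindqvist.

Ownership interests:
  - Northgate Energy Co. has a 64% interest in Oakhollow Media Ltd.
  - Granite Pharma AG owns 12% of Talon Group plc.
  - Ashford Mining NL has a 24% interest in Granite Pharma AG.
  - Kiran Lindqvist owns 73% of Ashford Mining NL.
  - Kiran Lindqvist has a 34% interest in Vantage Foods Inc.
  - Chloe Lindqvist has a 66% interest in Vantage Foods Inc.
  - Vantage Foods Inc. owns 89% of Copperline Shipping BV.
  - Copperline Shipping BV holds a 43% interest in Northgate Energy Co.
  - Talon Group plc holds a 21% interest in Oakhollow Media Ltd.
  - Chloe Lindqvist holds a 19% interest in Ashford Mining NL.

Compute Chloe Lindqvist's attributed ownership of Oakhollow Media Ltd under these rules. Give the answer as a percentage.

By parent–child attribution (R3), Chloe Lindqvist is treated as also owning Kiran Lindqvist's interest in Vantage Foods Inc, giving 66% + 34% = 100%.
By parent–child attribution (R3), Chloe Lindqvist is treated as also owning Kiran Lindqvist's interest in Ashford Mining NL, giving 19% + 73% = 92%.
Chain via Vantage Foods Inc. → Copperline Shipping BV → Northgate Energy Co. (R1): 100% × 89% × 43% × 64% = 24.4928% of Oakhollow Media Ltd.
Chain via Ashford Mining NL → Granite Pharma AG → Talon Group plc (R1): 92% × 24% × 12% × 21% = 0.556416% of Oakhollow Media Ltd.
Aggregating (R2): 24.4928% + 0.556416% = 25.049216%.

25.049216%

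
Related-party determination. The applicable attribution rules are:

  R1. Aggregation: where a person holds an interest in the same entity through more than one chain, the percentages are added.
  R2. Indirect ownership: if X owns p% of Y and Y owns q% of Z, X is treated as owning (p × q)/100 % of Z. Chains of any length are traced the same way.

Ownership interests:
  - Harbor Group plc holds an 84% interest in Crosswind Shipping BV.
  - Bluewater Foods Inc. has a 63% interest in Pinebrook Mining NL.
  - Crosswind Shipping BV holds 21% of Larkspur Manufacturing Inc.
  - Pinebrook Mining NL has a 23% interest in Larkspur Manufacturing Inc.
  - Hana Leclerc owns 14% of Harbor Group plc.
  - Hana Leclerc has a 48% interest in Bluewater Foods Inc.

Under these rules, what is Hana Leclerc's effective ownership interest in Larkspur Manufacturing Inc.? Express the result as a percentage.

Chain via Bluewater Foods Inc. → Pinebrook Mining NL (R2): 48% × 63% × 23% = 6.9552% of Larkspur Manufacturing Inc.
Chain via Harbor Group plc → Crosswind Shipping BV (R2): 14% × 84% × 21% = 2.4696% of Larkspur Manufacturing Inc.
Aggregating (R1): 6.9552% + 2.4696% = 9.4248%.

9.4248%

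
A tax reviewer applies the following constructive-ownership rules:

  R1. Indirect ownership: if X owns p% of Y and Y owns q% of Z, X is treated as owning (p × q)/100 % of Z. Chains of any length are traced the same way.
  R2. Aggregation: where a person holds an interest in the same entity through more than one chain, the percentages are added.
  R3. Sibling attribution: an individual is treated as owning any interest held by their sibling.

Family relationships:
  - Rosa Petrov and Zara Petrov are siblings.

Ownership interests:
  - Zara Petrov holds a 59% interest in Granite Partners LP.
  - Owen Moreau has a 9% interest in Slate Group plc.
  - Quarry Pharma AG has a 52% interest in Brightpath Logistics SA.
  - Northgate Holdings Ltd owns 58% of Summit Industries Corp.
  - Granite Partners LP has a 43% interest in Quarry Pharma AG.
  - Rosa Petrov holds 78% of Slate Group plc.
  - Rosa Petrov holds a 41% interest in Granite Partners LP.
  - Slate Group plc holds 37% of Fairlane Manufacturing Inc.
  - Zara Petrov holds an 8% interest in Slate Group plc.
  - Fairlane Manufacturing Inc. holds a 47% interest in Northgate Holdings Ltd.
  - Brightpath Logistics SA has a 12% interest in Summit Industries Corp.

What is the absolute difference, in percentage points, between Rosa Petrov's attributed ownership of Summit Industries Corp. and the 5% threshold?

By sibling attribution (R3), Rosa Petrov is treated as also owning Zara Petrov's interest in Granite Partners LP, giving 41% + 59% = 100%.
By sibling attribution (R3), Rosa Petrov is treated as also owning Zara Petrov's interest in Slate Group plc, giving 78% + 8% = 86%.
Chain via Granite Partners LP → Quarry Pharma AG → Brightpath Logistics SA (R1): 100% × 43% × 52% × 12% = 2.6832% of Summit Industries Corp.
Chain via Slate Group plc → Fairlane Manufacturing Inc. → Northgate Holdings Ltd (R1): 86% × 37% × 47% × 58% = 8.674132% of Summit Industries Corp.
Aggregating (R2): 2.6832% + 8.674132% = 11.357332%.
11.357332% exceeds the 5% threshold by 6.357332 percentage points.

6.357332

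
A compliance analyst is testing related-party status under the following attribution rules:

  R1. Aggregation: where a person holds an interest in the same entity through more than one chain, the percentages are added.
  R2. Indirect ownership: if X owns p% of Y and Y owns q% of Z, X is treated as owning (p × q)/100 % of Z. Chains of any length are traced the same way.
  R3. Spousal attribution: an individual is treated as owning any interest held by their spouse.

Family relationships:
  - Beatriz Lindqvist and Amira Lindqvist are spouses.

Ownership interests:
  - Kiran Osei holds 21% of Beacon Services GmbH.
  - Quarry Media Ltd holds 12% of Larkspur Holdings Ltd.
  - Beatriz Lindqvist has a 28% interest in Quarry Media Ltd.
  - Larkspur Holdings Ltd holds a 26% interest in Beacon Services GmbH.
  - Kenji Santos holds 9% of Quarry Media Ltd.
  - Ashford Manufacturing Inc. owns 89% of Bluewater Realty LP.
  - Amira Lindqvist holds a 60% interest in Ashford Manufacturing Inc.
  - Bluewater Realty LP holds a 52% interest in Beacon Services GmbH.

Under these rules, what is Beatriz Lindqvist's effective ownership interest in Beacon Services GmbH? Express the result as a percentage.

28.6416%

By spousal attribution (R3), Beatriz Lindqvist is treated as owning Amira Lindqvist's 60% interest in Ashford Manufacturing Inc.
Chain via Quarry Media Ltd → Larkspur Holdings Ltd (R2): 28% × 12% × 26% = 0.8736% of Beacon Services GmbH.
Chain via Ashford Manufacturing Inc. → Bluewater Realty LP (R2): 60% × 89% × 52% = 27.768% of Beacon Services GmbH.
Aggregating (R1): 0.8736% + 27.768% = 28.6416%.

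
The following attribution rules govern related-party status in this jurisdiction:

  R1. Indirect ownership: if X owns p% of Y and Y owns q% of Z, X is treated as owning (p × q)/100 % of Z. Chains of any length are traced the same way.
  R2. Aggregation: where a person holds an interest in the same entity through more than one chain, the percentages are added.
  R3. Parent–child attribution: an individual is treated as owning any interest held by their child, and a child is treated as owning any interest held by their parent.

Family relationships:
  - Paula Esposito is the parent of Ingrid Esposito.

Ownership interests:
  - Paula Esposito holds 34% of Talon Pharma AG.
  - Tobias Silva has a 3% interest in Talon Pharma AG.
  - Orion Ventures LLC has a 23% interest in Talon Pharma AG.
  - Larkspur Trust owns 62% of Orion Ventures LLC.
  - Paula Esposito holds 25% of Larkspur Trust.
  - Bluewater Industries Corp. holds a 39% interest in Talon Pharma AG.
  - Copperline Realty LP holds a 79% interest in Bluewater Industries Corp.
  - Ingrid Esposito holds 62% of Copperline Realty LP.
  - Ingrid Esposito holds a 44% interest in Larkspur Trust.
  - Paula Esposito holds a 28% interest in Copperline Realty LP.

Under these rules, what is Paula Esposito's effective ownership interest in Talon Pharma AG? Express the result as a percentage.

71.5684%

By parent–child attribution (R3), Paula Esposito is treated as also owning Ingrid Esposito's interest in Larkspur Trust, giving 25% + 44% = 69%.
By parent–child attribution (R3), Paula Esposito is treated as also owning Ingrid Esposito's interest in Copperline Realty LP, giving 28% + 62% = 90%.
Chain via Larkspur Trust → Orion Ventures LLC (R1): 69% × 62% × 23% = 9.8394% of Talon Pharma AG.
Chain via Copperline Realty LP → Bluewater Industries Corp. (R1): 90% × 79% × 39% = 27.729% of Talon Pharma AG.
Direct interest in Talon Pharma AG: 34%.
Aggregating (R2): 9.8394% + 27.729% + 34% = 71.5684%.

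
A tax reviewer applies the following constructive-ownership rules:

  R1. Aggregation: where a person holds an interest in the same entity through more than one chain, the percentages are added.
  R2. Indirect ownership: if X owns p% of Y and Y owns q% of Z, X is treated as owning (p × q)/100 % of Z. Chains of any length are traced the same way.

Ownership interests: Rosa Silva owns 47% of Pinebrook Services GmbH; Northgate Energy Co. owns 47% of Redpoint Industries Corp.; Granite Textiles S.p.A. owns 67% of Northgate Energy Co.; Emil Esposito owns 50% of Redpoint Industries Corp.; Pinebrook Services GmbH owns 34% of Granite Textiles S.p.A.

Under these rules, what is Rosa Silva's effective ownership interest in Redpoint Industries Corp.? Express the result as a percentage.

Chain via Pinebrook Services GmbH → Granite Textiles S.p.A. → Northgate Energy Co. (R2): 47% × 34% × 67% × 47% = 5.032102% of Redpoint Industries Corp.

5.032102%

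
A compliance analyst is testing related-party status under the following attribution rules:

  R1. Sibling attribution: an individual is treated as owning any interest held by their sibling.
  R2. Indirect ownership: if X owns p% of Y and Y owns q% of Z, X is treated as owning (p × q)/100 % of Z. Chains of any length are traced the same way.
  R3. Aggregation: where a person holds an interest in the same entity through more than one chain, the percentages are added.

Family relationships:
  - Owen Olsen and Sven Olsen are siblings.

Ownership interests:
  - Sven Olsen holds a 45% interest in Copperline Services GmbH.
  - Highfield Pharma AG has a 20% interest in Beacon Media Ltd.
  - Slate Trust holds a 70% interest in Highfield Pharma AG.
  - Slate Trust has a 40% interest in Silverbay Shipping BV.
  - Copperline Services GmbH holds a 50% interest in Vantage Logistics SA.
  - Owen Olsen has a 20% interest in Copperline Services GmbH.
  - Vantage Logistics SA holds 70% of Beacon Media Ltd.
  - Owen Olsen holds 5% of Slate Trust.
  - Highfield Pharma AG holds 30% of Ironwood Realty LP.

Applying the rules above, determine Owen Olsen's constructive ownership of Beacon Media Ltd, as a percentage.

By sibling attribution (R1), Owen Olsen is treated as also owning Sven Olsen's interest in Copperline Services GmbH, giving 20% + 45% = 65%.
Chain via Copperline Services GmbH → Vantage Logistics SA (R2): 65% × 50% × 70% = 22.75% of Beacon Media Ltd.
Chain via Slate Trust → Highfield Pharma AG (R2): 5% × 70% × 20% = 0.7% of Beacon Media Ltd.
Aggregating (R3): 22.75% + 0.7% = 23.45%.

23.45%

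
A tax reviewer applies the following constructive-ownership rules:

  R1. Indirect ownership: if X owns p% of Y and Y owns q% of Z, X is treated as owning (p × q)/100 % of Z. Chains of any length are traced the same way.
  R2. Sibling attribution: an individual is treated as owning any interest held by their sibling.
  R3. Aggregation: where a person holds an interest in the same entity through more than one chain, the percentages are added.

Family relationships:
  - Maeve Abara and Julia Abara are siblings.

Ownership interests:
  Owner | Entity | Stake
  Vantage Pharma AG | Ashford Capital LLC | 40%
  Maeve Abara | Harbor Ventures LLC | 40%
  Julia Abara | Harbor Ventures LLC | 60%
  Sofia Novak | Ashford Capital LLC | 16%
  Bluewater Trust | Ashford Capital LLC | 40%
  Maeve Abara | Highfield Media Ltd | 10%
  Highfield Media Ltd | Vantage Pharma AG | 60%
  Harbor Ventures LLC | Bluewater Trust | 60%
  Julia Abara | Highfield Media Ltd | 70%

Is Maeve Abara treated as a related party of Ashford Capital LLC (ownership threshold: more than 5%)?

By sibling attribution (R2), Maeve Abara is treated as also owning Julia Abara's interest in Harbor Ventures LLC, giving 40% + 60% = 100%.
By sibling attribution (R2), Maeve Abara is treated as also owning Julia Abara's interest in Highfield Media Ltd, giving 10% + 70% = 80%.
Chain via Harbor Ventures LLC → Bluewater Trust (R1): 100% × 60% × 40% = 24% of Ashford Capital LLC.
Chain via Highfield Media Ltd → Vantage Pharma AG (R1): 80% × 60% × 40% = 19.2% of Ashford Capital LLC.
Aggregating (R3): 24% + 19.2% = 43.2%.
43.2% exceeds the 5% threshold, so Maeve is a related party to Ashford Capital LLC.

Yes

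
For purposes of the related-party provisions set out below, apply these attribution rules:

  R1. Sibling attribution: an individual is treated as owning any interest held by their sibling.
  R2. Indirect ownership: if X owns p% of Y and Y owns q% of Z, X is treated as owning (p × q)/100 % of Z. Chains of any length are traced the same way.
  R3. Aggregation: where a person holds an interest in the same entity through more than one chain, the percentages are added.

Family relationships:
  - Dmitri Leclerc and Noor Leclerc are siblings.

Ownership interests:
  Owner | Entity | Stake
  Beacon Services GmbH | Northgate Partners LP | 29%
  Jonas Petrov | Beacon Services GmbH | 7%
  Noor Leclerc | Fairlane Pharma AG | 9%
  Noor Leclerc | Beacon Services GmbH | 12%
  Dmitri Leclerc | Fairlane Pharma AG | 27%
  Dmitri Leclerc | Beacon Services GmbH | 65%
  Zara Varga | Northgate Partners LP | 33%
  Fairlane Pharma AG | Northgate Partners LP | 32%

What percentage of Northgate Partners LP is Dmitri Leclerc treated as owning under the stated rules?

33.85%

By sibling attribution (R1), Dmitri Leclerc is treated as also owning Noor Leclerc's interest in Beacon Services GmbH, giving 65% + 12% = 77%.
By sibling attribution (R1), Dmitri Leclerc is treated as also owning Noor Leclerc's interest in Fairlane Pharma AG, giving 27% + 9% = 36%.
Chain via Beacon Services GmbH (R2): 77% × 29% = 22.33% of Northgate Partners LP.
Chain via Fairlane Pharma AG (R2): 36% × 32% = 11.52% of Northgate Partners LP.
Aggregating (R3): 22.33% + 11.52% = 33.85%.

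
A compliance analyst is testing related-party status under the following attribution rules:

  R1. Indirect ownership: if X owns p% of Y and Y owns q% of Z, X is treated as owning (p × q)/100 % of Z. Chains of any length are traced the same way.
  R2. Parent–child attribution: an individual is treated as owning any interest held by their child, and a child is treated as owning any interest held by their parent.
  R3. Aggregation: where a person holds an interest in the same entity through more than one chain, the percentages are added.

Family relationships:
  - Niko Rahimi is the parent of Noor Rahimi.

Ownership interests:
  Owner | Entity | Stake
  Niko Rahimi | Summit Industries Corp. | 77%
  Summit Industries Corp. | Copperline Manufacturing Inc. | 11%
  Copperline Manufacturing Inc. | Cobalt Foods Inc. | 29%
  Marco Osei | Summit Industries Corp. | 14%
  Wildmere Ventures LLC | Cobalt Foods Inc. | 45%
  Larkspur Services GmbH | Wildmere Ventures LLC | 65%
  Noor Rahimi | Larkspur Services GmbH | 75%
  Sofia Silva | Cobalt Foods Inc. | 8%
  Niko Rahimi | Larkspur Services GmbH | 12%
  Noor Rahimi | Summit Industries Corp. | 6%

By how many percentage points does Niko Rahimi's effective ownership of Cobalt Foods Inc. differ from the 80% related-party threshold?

By parent–child attribution (R2), Niko Rahimi is treated as also owning Noor Rahimi's interest in Larkspur Services GmbH, giving 12% + 75% = 87%.
By parent–child attribution (R2), Niko Rahimi is treated as also owning Noor Rahimi's interest in Summit Industries Corp, giving 77% + 6% = 83%.
Chain via Larkspur Services GmbH → Wildmere Ventures LLC (R1): 87% × 65% × 45% = 25.4475% of Cobalt Foods Inc.
Chain via Summit Industries Corp. → Copperline Manufacturing Inc. (R1): 83% × 11% × 29% = 2.6477% of Cobalt Foods Inc.
Aggregating (R3): 25.4475% + 2.6477% = 28.0952%.
28.0952% falls short of the 80% threshold by 51.9048 percentage points.

51.9048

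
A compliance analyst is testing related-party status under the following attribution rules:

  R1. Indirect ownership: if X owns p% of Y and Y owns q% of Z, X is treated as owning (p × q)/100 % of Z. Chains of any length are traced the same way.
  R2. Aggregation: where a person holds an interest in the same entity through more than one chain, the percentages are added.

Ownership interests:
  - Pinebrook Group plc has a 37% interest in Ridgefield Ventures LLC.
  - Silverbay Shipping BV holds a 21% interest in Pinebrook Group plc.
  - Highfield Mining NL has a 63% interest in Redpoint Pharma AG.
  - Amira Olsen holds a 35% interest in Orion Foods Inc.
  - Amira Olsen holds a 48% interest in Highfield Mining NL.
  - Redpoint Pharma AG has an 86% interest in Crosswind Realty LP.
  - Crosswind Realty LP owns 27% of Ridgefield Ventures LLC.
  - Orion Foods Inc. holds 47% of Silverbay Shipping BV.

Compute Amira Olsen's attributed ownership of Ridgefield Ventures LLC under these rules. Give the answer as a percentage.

Chain via Highfield Mining NL → Redpoint Pharma AG → Crosswind Realty LP (R1): 48% × 63% × 86% × 27% = 7.021728% of Ridgefield Ventures LLC.
Chain via Orion Foods Inc. → Silverbay Shipping BV → Pinebrook Group plc (R1): 35% × 47% × 21% × 37% = 1.278165% of Ridgefield Ventures LLC.
Aggregating (R2): 7.021728% + 1.278165% = 8.299893%.

8.299893%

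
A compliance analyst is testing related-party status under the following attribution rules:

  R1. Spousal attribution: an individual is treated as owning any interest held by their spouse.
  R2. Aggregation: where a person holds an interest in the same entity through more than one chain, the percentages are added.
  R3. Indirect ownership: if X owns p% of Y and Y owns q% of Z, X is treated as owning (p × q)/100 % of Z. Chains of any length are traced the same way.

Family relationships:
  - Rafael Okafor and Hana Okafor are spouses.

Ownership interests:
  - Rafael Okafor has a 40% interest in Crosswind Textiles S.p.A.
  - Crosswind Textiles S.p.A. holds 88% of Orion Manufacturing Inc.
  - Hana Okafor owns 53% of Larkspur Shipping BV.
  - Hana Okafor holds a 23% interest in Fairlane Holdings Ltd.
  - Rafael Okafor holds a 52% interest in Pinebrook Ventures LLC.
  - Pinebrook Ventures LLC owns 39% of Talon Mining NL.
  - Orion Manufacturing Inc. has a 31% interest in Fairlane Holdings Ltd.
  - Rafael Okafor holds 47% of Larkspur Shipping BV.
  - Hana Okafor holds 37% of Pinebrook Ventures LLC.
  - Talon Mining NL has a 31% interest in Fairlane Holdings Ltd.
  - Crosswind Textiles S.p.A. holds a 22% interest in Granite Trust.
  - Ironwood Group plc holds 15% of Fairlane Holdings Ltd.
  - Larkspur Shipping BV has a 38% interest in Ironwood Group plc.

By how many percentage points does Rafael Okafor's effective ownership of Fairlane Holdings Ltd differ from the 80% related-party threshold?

29.6279

By spousal attribution (R1), Rafael Okafor is treated as also owning Hana Okafor's interest in Pinebrook Ventures LLC, giving 52% + 37% = 89%.
By spousal attribution (R1), Rafael Okafor is treated as also owning Hana Okafor's interest in Larkspur Shipping BV, giving 47% + 53% = 100%.
By spousal attribution (R1), Rafael Okafor is treated as owning Hana Okafor's 23% interest in Fairlane Holdings Ltd.
Chain via Crosswind Textiles S.p.A. → Orion Manufacturing Inc. (R3): 40% × 88% × 31% = 10.912% of Fairlane Holdings Ltd.
Chain via Pinebrook Ventures LLC → Talon Mining NL (R3): 89% × 39% × 31% = 10.7601% of Fairlane Holdings Ltd.
Chain via Larkspur Shipping BV → Ironwood Group plc (R3): 100% × 38% × 15% = 5.7% of Fairlane Holdings Ltd.
Direct interest in Fairlane Holdings Ltd: 23%.
Aggregating (R2): 10.912% + 10.7601% + 5.7% + 23% = 50.3721%.
50.3721% falls short of the 80% threshold by 29.6279 percentage points.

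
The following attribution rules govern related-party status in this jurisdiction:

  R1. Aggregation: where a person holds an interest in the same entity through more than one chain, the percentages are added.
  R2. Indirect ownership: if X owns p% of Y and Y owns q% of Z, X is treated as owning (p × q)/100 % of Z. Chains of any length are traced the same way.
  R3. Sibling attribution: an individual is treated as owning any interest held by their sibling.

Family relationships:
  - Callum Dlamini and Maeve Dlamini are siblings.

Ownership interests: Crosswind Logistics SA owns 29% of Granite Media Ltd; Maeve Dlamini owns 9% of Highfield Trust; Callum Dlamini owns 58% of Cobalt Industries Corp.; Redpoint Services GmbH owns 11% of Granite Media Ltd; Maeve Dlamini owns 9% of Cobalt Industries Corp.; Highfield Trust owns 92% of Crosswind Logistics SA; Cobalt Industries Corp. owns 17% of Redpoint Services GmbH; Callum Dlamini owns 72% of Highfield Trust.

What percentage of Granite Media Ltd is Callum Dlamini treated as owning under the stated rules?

22.8637%

By sibling attribution (R3), Callum Dlamini is treated as also owning Maeve Dlamini's interest in Cobalt Industries Corp, giving 58% + 9% = 67%.
By sibling attribution (R3), Callum Dlamini is treated as also owning Maeve Dlamini's interest in Highfield Trust, giving 72% + 9% = 81%.
Chain via Cobalt Industries Corp. → Redpoint Services GmbH (R2): 67% × 17% × 11% = 1.2529% of Granite Media Ltd.
Chain via Highfield Trust → Crosswind Logistics SA (R2): 81% × 92% × 29% = 21.6108% of Granite Media Ltd.
Aggregating (R1): 1.2529% + 21.6108% = 22.8637%.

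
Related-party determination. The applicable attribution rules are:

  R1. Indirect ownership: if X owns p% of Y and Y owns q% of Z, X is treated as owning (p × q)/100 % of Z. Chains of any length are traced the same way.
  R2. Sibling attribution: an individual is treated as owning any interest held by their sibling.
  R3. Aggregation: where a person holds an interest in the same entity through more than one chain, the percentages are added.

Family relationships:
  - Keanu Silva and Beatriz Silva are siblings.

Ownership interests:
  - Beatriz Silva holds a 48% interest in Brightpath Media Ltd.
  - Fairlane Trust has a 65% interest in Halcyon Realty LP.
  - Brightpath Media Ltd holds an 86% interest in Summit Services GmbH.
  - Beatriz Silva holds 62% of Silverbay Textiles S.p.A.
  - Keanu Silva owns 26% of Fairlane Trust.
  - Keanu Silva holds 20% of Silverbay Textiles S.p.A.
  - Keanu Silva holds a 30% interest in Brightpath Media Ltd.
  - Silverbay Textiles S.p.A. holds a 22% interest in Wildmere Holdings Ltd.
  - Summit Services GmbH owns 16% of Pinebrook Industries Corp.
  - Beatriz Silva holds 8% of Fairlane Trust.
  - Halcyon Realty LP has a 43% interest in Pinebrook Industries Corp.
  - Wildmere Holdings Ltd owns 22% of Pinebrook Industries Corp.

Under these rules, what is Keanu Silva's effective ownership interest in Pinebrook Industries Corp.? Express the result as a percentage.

By sibling attribution (R2), Keanu Silva is treated as also owning Beatriz Silva's interest in Fairlane Trust, giving 26% + 8% = 34%.
By sibling attribution (R2), Keanu Silva is treated as also owning Beatriz Silva's interest in Silverbay Textiles S.p.A, giving 20% + 62% = 82%.
By sibling attribution (R2), Keanu Silva is treated as also owning Beatriz Silva's interest in Brightpath Media Ltd, giving 30% + 48% = 78%.
Chain via Fairlane Trust → Halcyon Realty LP (R1): 34% × 65% × 43% = 9.503% of Pinebrook Industries Corp.
Chain via Silverbay Textiles S.p.A. → Wildmere Holdings Ltd (R1): 82% × 22% × 22% = 3.9688% of Pinebrook Industries Corp.
Chain via Brightpath Media Ltd → Summit Services GmbH (R1): 78% × 86% × 16% = 10.7328% of Pinebrook Industries Corp.
Aggregating (R3): 9.503% + 3.9688% + 10.7328% = 24.2046%.

24.2046%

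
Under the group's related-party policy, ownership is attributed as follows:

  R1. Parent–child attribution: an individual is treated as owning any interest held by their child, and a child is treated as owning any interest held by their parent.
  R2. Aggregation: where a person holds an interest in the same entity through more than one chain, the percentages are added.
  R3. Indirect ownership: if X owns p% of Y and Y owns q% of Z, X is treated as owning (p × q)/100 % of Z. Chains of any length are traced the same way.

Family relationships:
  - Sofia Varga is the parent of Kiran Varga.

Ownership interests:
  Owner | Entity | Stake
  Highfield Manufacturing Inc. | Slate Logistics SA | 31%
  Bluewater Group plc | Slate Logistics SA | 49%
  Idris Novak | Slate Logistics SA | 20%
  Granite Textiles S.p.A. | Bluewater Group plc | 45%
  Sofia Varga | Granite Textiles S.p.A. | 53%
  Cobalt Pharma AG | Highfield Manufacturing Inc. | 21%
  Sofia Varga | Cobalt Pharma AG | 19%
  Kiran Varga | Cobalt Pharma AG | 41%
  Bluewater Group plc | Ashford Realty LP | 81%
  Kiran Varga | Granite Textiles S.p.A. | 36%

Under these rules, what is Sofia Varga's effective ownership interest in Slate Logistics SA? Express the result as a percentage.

By parent–child attribution (R1), Sofia Varga is treated as also owning Kiran Varga's interest in Cobalt Pharma AG, giving 19% + 41% = 60%.
By parent–child attribution (R1), Sofia Varga is treated as also owning Kiran Varga's interest in Granite Textiles S.p.A, giving 53% + 36% = 89%.
Chain via Cobalt Pharma AG → Highfield Manufacturing Inc. (R3): 60% × 21% × 31% = 3.906% of Slate Logistics SA.
Chain via Granite Textiles S.p.A. → Bluewater Group plc (R3): 89% × 45% × 49% = 19.6245% of Slate Logistics SA.
Aggregating (R2): 3.906% + 19.6245% = 23.5305%.

23.5305%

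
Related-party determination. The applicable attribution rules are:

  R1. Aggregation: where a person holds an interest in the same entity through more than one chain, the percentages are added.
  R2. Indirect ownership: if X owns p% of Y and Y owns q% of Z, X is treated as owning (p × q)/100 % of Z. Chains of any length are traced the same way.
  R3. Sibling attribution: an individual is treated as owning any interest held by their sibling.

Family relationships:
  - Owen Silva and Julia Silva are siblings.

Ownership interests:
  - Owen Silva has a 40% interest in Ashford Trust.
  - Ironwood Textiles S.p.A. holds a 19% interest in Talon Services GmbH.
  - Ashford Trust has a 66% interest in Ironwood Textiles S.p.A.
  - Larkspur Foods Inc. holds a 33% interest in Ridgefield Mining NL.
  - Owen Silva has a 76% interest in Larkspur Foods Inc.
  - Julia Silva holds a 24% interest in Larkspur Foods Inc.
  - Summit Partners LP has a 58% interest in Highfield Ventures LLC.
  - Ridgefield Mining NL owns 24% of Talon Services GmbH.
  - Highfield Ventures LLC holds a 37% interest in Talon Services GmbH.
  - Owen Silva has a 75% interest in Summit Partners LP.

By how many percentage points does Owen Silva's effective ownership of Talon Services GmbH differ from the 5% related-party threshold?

By sibling attribution (R3), Owen Silva is treated as also owning Julia Silva's interest in Larkspur Foods Inc, giving 76% + 24% = 100%.
Chain via Larkspur Foods Inc. → Ridgefield Mining NL (R2): 100% × 33% × 24% = 7.92% of Talon Services GmbH.
Chain via Summit Partners LP → Highfield Ventures LLC (R2): 75% × 58% × 37% = 16.095% of Talon Services GmbH.
Chain via Ashford Trust → Ironwood Textiles S.p.A. (R2): 40% × 66% × 19% = 5.016% of Talon Services GmbH.
Aggregating (R1): 7.92% + 16.095% + 5.016% = 29.031%.
29.031% exceeds the 5% threshold by 24.031 percentage points.

24.031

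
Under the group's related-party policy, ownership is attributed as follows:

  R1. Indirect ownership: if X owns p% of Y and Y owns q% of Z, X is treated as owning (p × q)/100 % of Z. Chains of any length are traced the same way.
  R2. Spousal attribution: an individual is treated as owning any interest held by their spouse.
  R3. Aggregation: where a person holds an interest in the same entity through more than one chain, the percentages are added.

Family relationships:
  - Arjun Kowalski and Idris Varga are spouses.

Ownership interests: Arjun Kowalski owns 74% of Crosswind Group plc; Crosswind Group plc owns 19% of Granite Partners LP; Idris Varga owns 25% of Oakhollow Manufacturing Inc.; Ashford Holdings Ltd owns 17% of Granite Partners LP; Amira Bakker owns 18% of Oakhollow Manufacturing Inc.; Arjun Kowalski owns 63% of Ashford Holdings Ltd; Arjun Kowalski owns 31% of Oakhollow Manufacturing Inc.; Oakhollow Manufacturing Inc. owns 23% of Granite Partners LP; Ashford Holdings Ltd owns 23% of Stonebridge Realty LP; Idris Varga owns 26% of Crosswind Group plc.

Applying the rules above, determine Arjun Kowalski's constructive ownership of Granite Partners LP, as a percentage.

42.59%

By spousal attribution (R2), Arjun Kowalski is treated as also owning Idris Varga's interest in Crosswind Group plc, giving 74% + 26% = 100%.
By spousal attribution (R2), Arjun Kowalski is treated as also owning Idris Varga's interest in Oakhollow Manufacturing Inc, giving 31% + 25% = 56%.
Chain via Crosswind Group plc (R1): 100% × 19% = 19% of Granite Partners LP.
Chain via Ashford Holdings Ltd (R1): 63% × 17% = 10.71% of Granite Partners LP.
Chain via Oakhollow Manufacturing Inc. (R1): 56% × 23% = 12.88% of Granite Partners LP.
Aggregating (R3): 19% + 10.71% + 12.88% = 42.59%.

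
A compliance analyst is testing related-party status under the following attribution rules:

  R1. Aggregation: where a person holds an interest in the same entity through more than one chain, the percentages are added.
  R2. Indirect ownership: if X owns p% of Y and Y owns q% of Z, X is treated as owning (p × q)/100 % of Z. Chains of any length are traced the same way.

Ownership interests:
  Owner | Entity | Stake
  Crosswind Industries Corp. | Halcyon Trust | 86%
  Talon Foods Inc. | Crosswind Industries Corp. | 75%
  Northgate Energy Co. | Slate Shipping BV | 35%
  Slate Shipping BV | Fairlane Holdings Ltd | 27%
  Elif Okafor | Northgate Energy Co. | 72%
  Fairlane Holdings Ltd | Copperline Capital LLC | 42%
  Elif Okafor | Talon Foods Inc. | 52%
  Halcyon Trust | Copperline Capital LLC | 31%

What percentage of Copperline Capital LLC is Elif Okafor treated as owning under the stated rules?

Chain via Northgate Energy Co. → Slate Shipping BV → Fairlane Holdings Ltd (R2): 72% × 35% × 27% × 42% = 2.85768% of Copperline Capital LLC.
Chain via Talon Foods Inc. → Crosswind Industries Corp. → Halcyon Trust (R2): 52% × 75% × 86% × 31% = 10.3974% of Copperline Capital LLC.
Aggregating (R1): 2.85768% + 10.3974% = 13.25508%.

13.25508%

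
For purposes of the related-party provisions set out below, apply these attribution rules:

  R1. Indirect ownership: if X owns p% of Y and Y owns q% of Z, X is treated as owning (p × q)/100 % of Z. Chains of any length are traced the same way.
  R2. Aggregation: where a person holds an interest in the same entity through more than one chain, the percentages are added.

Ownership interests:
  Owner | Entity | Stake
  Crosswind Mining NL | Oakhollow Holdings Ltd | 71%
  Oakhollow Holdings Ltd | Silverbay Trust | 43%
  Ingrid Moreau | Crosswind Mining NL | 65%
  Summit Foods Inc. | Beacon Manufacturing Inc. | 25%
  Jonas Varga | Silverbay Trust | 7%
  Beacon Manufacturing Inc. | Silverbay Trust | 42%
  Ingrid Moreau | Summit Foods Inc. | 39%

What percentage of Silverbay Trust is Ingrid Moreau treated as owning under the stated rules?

Chain via Summit Foods Inc. → Beacon Manufacturing Inc. (R1): 39% × 25% × 42% = 4.095% of Silverbay Trust.
Chain via Crosswind Mining NL → Oakhollow Holdings Ltd (R1): 65% × 71% × 43% = 19.8445% of Silverbay Trust.
Aggregating (R2): 4.095% + 19.8445% = 23.9395%.

23.9395%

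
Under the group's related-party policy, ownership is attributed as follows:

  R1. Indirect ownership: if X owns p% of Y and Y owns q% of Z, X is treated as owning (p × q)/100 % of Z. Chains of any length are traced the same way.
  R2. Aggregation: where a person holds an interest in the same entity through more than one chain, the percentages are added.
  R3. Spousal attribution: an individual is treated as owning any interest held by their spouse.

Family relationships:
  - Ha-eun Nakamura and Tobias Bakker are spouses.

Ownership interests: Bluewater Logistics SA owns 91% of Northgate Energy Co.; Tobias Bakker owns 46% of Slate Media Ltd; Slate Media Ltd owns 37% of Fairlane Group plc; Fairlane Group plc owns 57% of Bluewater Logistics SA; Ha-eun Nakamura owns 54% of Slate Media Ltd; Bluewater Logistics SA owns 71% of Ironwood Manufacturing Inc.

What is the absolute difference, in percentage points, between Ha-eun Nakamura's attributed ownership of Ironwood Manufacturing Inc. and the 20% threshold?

By spousal attribution (R3), Ha-eun Nakamura is treated as also owning Tobias Bakker's interest in Slate Media Ltd, giving 54% + 46% = 100%.
Chain via Slate Media Ltd → Fairlane Group plc → Bluewater Logistics SA (R1): 100% × 37% × 57% × 71% = 14.9739% of Ironwood Manufacturing Inc.
14.9739% falls short of the 20% threshold by 5.0261 percentage points.

5.0261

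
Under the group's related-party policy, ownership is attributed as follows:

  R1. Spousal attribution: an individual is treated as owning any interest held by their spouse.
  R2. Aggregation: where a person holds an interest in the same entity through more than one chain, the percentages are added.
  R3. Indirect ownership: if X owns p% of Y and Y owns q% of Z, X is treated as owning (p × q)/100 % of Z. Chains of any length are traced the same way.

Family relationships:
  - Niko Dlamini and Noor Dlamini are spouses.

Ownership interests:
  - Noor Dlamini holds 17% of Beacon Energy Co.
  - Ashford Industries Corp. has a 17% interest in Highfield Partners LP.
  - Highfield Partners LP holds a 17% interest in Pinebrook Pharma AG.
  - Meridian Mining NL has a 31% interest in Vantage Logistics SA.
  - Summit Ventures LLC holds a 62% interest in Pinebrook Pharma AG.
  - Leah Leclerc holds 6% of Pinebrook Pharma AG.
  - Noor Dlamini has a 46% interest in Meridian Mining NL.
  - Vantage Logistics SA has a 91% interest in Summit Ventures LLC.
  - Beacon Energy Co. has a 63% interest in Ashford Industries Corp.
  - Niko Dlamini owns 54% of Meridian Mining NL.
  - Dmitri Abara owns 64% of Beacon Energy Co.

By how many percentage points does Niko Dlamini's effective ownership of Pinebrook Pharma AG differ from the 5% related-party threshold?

12.799719

By spousal attribution (R1), Niko Dlamini is treated as also owning Noor Dlamini's interest in Meridian Mining NL, giving 54% + 46% = 100%.
By spousal attribution (R1), Niko Dlamini is treated as owning Noor Dlamini's 17% interest in Beacon Energy Co.
Chain via Meridian Mining NL → Vantage Logistics SA → Summit Ventures LLC (R3): 100% × 31% × 91% × 62% = 17.4902% of Pinebrook Pharma AG.
Chain via Beacon Energy Co. → Ashford Industries Corp. → Highfield Partners LP (R3): 17% × 63% × 17% × 17% = 0.309519% of Pinebrook Pharma AG.
Aggregating (R2): 17.4902% + 0.309519% = 17.799719%.
17.799719% exceeds the 5% threshold by 12.799719 percentage points.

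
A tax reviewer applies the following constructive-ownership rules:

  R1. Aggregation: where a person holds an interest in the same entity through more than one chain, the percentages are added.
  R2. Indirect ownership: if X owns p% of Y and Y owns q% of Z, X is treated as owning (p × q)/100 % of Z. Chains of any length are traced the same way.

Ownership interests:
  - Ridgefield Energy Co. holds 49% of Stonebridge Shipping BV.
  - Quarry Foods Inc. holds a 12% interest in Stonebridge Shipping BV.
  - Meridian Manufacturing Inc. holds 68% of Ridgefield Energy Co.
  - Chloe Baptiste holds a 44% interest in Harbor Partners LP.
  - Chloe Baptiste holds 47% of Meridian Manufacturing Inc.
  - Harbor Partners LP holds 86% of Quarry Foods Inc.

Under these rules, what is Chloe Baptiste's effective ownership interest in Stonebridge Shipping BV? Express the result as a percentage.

20.2012%

Chain via Meridian Manufacturing Inc. → Ridgefield Energy Co. (R2): 47% × 68% × 49% = 15.6604% of Stonebridge Shipping BV.
Chain via Harbor Partners LP → Quarry Foods Inc. (R2): 44% × 86% × 12% = 4.5408% of Stonebridge Shipping BV.
Aggregating (R1): 15.6604% + 4.5408% = 20.2012%.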